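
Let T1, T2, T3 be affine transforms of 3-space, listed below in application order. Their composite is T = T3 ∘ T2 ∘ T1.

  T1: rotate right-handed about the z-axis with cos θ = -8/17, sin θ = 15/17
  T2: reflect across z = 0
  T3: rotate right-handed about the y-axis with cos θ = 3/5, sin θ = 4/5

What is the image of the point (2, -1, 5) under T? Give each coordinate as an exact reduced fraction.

T1 rotate right-handed about the z-axis with cos θ = -8/17, sin θ = 15/17: (2, -1, 5) → (-1/17, 38/17, 5)
T2 reflect across z = 0: (-1/17, 38/17, 5) → (-1/17, 38/17, -5)
T3 rotate right-handed about the y-axis with cos θ = 3/5, sin θ = 4/5: (-1/17, 38/17, -5) → (-343/85, 38/17, -251/85)

T(p) = (-343/85, 38/17, -251/85)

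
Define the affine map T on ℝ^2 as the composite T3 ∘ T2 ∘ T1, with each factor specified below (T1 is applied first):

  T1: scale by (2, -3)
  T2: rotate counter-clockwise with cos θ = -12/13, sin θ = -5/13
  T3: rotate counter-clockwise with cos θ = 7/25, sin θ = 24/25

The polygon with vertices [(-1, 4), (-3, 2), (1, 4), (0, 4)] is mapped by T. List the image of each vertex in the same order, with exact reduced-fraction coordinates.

image vertices: (-3948/325, 214/325), (-2154/325, 1722/325), (-3804/325, -1078/325), (-3876/325, -432/325)

T1 scale by (2, -3): (-1, 4) → (-2, -12); (-3, 2) → (-6, -6); (1, 4) → (2, -12); (0, 4) → (0, -12)
T2 rotate counter-clockwise with cos θ = -12/13, sin θ = -5/13: (-2, -12) → (-36/13, 154/13); (-6, -6) → (42/13, 102/13); (2, -12) → (-84/13, 134/13); (0, -12) → (-60/13, 144/13)
T3 rotate counter-clockwise with cos θ = 7/25, sin θ = 24/25: (-36/13, 154/13) → (-3948/325, 214/325); (42/13, 102/13) → (-2154/325, 1722/325); (-84/13, 134/13) → (-3804/325, -1078/325); (-60/13, 144/13) → (-3876/325, -432/325)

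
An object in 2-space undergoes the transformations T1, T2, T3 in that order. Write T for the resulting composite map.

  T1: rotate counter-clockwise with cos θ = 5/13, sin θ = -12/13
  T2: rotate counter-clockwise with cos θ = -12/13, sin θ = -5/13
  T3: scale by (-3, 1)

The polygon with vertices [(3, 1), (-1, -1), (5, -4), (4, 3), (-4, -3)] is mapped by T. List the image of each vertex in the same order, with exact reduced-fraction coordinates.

T1 rotate counter-clockwise with cos θ = 5/13, sin θ = -12/13: (3, 1) → (27/13, -31/13); (-1, -1) → (-17/13, 7/13); (5, -4) → (-23/13, -80/13); (4, 3) → (56/13, -33/13); (-4, -3) → (-56/13, 33/13)
T2 rotate counter-clockwise with cos θ = -12/13, sin θ = -5/13: (27/13, -31/13) → (-479/169, 237/169); (-17/13, 7/13) → (239/169, 1/169); (-23/13, -80/13) → (-124/169, 1075/169); (56/13, -33/13) → (-837/169, 116/169); (-56/13, 33/13) → (837/169, -116/169)
T3 scale by (-3, 1): (-479/169, 237/169) → (1437/169, 237/169); (239/169, 1/169) → (-717/169, 1/169); (-124/169, 1075/169) → (372/169, 1075/169); (-837/169, 116/169) → (2511/169, 116/169); (837/169, -116/169) → (-2511/169, -116/169)

image vertices: (1437/169, 237/169), (-717/169, 1/169), (372/169, 1075/169), (2511/169, 116/169), (-2511/169, -116/169)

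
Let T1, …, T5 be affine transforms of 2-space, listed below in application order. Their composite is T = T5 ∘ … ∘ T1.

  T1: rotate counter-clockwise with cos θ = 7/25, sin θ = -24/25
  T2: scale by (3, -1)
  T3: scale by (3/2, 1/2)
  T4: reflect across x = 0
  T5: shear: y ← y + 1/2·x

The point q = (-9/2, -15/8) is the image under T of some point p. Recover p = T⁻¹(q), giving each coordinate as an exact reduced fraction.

p = (1, 3/4)

T1 = [7/25 24/25 0; -24/25 7/25 0; 0 0 1]
T2·T1 = [21/25 72/25 0; 24/25 -7/25 0; 0 0 1]
T3·…·T1 = [63/50 108/25 0; 12/25 -7/50 0; 0 0 1]
T4·…·T1 = [-63/50 -108/25 0; 12/25 -7/50 0; 0 0 1]
T5·…·T1 = [-63/50 -108/25 0; -3/20 -23/10 0; 0 0 1]
det M = 9/4; M⁻¹ = [-46/45 48/25 0; 1/15 -14/25 0; 0 0 1]
M⁻¹ · (-9/2, -15/8)ᵀ = (1, 3/4)ᵀ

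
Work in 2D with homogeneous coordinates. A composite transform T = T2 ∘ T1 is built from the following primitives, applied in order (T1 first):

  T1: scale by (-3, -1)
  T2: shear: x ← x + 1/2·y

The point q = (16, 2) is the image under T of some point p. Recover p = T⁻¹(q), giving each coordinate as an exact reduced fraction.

p = (-5, -2)

T1 = [-3 0 0; 0 -1 0; 0 0 1]
T2·T1 = [-3 -1/2 0; 0 -1 0; 0 0 1]
det M = 3; M⁻¹ = [-1/3 1/6 0; 0 -1 0; 0 0 1]
M⁻¹ · (16, 2)ᵀ = (-5, -2)ᵀ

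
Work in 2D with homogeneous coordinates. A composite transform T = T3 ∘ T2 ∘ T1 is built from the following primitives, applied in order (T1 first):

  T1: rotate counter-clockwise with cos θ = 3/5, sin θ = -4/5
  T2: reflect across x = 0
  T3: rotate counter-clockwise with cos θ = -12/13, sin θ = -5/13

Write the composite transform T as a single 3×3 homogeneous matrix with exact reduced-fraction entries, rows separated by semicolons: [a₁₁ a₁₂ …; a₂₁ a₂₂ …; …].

T1 = [3/5 4/5 0; -4/5 3/5 0; 0 0 1]
T2·T1 = [-3/5 -4/5 0; -4/5 3/5 0; 0 0 1]
T3·…·T1 = [16/65 63/65 0; 63/65 -16/65 0; 0 0 1]

T = [16/65 63/65 0; 63/65 -16/65 0; 0 0 1]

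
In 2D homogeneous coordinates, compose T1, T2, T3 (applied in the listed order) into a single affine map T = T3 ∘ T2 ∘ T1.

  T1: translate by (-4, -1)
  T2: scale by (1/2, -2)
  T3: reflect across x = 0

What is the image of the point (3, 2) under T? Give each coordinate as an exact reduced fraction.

T1 translate by (-4, -1): (3, 2) → (-1, 1)
T2 scale by (1/2, -2): (-1, 1) → (-1/2, -2)
T3 reflect across x = 0: (-1/2, -2) → (1/2, -2)

T(p) = (1/2, -2)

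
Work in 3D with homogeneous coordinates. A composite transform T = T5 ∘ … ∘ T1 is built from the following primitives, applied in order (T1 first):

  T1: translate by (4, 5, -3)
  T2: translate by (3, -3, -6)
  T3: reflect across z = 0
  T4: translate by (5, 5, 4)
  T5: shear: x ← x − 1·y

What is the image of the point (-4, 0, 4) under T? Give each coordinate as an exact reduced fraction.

T(p) = (1, 7, 9)

T1 translate by (4, 5, -3): (-4, 0, 4) → (0, 5, 1)
T2 translate by (3, -3, -6): (0, 5, 1) → (3, 2, -5)
T3 reflect across z = 0: (3, 2, -5) → (3, 2, 5)
T4 translate by (5, 5, 4): (3, 2, 5) → (8, 7, 9)
T5 shear: x ← x − 1·y: (8, 7, 9) → (1, 7, 9)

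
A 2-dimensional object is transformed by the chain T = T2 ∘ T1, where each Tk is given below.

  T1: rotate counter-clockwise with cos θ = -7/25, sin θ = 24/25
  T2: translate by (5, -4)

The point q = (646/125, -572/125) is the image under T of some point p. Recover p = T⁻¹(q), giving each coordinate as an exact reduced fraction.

p = (-3/5, 0)

T1 = [-7/25 -24/25 0; 24/25 -7/25 0; 0 0 1]
T2·T1 = [-7/25 -24/25 5; 24/25 -7/25 -4; 0 0 1]
det M = 1; M⁻¹ = [-7/25 24/25 131/25; -24/25 -7/25 92/25; 0 0 1]
M⁻¹ · (646/125, -572/125)ᵀ = (-3/5, 0)ᵀ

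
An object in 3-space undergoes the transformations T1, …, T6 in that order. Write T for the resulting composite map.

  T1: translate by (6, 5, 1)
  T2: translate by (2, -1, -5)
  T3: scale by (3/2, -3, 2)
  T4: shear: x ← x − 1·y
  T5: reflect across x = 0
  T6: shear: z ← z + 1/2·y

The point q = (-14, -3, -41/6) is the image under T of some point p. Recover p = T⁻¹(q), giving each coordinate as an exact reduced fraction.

p = (-2/3, -3, 4/3)

T1 = [1 0 0 6; 0 1 0 5; 0 0 1 1; 0 0 0 1]
T2·T1 = [1 0 0 8; 0 1 0 4; 0 0 1 -4; 0 0 0 1]
T3·…·T1 = [3/2 0 0 12; 0 -3 0 -12; 0 0 2 -8; 0 0 0 1]
T4·…·T1 = [3/2 3 0 24; 0 -3 0 -12; 0 0 2 -8; 0 0 0 1]
T5·…·T1 = [-3/2 -3 0 -24; 0 -3 0 -12; 0 0 2 -8; 0 0 0 1]
T6·…·T1 = [-3/2 -3 0 -24; 0 -3 0 -12; 0 -3/2 2 -14; 0 0 0 1]
det M = 9; M⁻¹ = [-2/3 2/3 0 -8; 0 -1/3 0 -4; 0 -1/4 1/2 4; 0 0 0 1]
M⁻¹ · (-14, -3, -41/6)ᵀ = (-2/3, -3, 4/3)ᵀ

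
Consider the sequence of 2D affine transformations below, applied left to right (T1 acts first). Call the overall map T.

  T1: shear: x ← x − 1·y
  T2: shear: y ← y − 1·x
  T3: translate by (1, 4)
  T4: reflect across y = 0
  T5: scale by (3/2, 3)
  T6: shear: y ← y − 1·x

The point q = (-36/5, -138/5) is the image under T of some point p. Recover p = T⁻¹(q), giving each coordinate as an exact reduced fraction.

T1 = [1 -1 0; 0 1 0; 0 0 1]
T2·T1 = [1 -1 0; -1 2 0; 0 0 1]
T3·…·T1 = [1 -1 1; -1 2 4; 0 0 1]
T4·…·T1 = [1 -1 1; 1 -2 -4; 0 0 1]
T5·…·T1 = [3/2 -3/2 3/2; 3 -6 -12; 0 0 1]
T6·…·T1 = [3/2 -3/2 3/2; 3/2 -9/2 -27/2; 0 0 1]
det M = -9/2; M⁻¹ = [1 -1/3 -6; 1/3 -1/3 -5; 0 0 1]
M⁻¹ · (-36/5, -138/5)ᵀ = (-4, 9/5)ᵀ

p = (-4, 9/5)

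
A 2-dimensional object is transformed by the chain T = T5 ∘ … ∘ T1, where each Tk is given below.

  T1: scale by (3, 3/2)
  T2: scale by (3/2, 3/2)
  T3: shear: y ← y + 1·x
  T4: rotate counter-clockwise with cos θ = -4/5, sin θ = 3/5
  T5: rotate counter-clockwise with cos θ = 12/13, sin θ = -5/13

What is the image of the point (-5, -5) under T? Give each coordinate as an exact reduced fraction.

T1 scale by (3, 3/2): (-5, -5) → (-15, -15/2)
T2 scale by (3/2, 3/2): (-15, -15/2) → (-45/2, -45/4)
T3 shear: y ← y + 1·x: (-45/2, -45/4) → (-45/2, -135/4)
T4 rotate counter-clockwise with cos θ = -4/5, sin θ = 3/5: (-45/2, -135/4) → (153/4, 27/2)
T5 rotate counter-clockwise with cos θ = 12/13, sin θ = -5/13: (153/4, 27/2) → (81/2, -9/4)

T(p) = (81/2, -9/4)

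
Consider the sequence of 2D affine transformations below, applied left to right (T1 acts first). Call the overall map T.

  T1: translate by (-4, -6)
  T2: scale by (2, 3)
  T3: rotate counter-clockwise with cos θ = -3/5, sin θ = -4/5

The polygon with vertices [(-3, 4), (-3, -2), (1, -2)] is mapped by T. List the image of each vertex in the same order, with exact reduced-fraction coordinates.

image vertices: (18/5, 74/5), (-54/5, 128/5), (-78/5, 96/5)

T1 translate by (-4, -6): (-3, 4) → (-7, -2); (-3, -2) → (-7, -8); (1, -2) → (-3, -8)
T2 scale by (2, 3): (-7, -2) → (-14, -6); (-7, -8) → (-14, -24); (-3, -8) → (-6, -24)
T3 rotate counter-clockwise with cos θ = -3/5, sin θ = -4/5: (-14, -6) → (18/5, 74/5); (-14, -24) → (-54/5, 128/5); (-6, -24) → (-78/5, 96/5)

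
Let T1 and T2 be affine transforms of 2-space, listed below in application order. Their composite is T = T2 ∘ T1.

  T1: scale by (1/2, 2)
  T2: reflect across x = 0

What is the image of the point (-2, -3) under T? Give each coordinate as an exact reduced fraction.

T1 scale by (1/2, 2): (-2, -3) → (-1, -6)
T2 reflect across x = 0: (-1, -6) → (1, -6)

T(p) = (1, -6)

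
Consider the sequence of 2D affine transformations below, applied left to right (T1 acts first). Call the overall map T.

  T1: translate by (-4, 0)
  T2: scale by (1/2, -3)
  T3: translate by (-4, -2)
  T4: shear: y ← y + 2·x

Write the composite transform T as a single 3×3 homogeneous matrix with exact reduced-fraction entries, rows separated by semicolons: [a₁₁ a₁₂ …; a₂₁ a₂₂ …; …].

T = [1/2 0 -6; 1 -3 -14; 0 0 1]

T1 = [1 0 -4; 0 1 0; 0 0 1]
T2·T1 = [1/2 0 -2; 0 -3 0; 0 0 1]
T3·…·T1 = [1/2 0 -6; 0 -3 -2; 0 0 1]
T4·…·T1 = [1/2 0 -6; 1 -3 -14; 0 0 1]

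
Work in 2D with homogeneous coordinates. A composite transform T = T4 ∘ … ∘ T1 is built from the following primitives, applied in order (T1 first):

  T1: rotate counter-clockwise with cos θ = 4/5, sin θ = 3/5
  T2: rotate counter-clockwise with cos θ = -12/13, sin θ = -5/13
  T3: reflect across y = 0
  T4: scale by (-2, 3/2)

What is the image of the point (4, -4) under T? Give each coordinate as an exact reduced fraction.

T1 rotate counter-clockwise with cos θ = 4/5, sin θ = 3/5: (4, -4) → (28/5, -4/5)
T2 rotate counter-clockwise with cos θ = -12/13, sin θ = -5/13: (28/5, -4/5) → (-356/65, -92/65)
T3 reflect across y = 0: (-356/65, -92/65) → (-356/65, 92/65)
T4 scale by (-2, 3/2): (-356/65, 92/65) → (712/65, 138/65)

T(p) = (712/65, 138/65)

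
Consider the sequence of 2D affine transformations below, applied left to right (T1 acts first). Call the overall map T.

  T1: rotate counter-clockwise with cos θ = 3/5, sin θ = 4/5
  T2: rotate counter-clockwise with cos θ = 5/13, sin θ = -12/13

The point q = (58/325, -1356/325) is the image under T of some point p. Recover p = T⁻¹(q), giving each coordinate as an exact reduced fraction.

T1 = [3/5 -4/5 0; 4/5 3/5 0; 0 0 1]
T2·T1 = [63/65 16/65 0; -16/65 63/65 0; 0 0 1]
det M = 1; M⁻¹ = [63/65 -16/65 0; 16/65 63/65 0; 0 0 1]
M⁻¹ · (58/325, -1356/325)ᵀ = (6/5, -4)ᵀ

p = (6/5, -4)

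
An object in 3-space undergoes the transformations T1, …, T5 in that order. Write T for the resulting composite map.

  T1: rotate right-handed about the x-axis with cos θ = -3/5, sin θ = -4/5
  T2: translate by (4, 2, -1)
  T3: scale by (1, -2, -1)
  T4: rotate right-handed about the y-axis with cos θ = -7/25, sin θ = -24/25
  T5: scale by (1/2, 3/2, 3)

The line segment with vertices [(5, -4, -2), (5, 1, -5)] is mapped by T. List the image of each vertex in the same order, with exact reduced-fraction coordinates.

image vertices: (93/250, -42/5, 3597/125), (-171/250, 39/5, 3366/125)

T1 rotate right-handed about the x-axis with cos θ = -3/5, sin θ = -4/5: (5, -4, -2) → (5, 4/5, 22/5); (5, 1, -5) → (5, -23/5, 11/5)
T2 translate by (4, 2, -1): (5, 4/5, 22/5) → (9, 14/5, 17/5); (5, -23/5, 11/5) → (9, -13/5, 6/5)
T3 scale by (1, -2, -1): (9, 14/5, 17/5) → (9, -28/5, -17/5); (9, -13/5, 6/5) → (9, 26/5, -6/5)
T4 rotate right-handed about the y-axis with cos θ = -7/25, sin θ = -24/25: (9, -28/5, -17/5) → (93/125, -28/5, 1199/125); (9, 26/5, -6/5) → (-171/125, 26/5, 1122/125)
T5 scale by (1/2, 3/2, 3): (93/125, -28/5, 1199/125) → (93/250, -42/5, 3597/125); (-171/125, 26/5, 1122/125) → (-171/250, 39/5, 3366/125)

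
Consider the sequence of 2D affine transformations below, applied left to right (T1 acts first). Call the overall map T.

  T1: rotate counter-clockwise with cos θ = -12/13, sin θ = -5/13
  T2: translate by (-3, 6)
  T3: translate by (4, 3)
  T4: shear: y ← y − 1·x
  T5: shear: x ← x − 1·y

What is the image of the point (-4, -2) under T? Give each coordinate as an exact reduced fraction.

T1 rotate counter-clockwise with cos θ = -12/13, sin θ = -5/13: (-4, -2) → (38/13, 44/13)
T2 translate by (-3, 6): (38/13, 44/13) → (-1/13, 122/13)
T3 translate by (4, 3): (-1/13, 122/13) → (51/13, 161/13)
T4 shear: y ← y − 1·x: (51/13, 161/13) → (51/13, 110/13)
T5 shear: x ← x − 1·y: (51/13, 110/13) → (-59/13, 110/13)

T(p) = (-59/13, 110/13)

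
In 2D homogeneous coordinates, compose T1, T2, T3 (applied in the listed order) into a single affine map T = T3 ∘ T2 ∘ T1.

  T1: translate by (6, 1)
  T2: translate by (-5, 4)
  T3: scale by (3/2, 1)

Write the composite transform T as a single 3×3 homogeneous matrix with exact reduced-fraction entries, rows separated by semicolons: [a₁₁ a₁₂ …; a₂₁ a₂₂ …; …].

T = [3/2 0 3/2; 0 1 5; 0 0 1]

T1 = [1 0 6; 0 1 1; 0 0 1]
T2·T1 = [1 0 1; 0 1 5; 0 0 1]
T3·…·T1 = [3/2 0 3/2; 0 1 5; 0 0 1]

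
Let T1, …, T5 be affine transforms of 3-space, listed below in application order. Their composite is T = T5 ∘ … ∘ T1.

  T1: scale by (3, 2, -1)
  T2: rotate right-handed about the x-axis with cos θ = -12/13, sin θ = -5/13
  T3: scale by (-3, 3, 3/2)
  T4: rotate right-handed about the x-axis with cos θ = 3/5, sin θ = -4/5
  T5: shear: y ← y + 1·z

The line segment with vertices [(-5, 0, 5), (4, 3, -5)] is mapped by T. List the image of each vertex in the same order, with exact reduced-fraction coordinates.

image vertices: (45, 141/13, 114/13), (-36, -804/65, 159/65)

T1 scale by (3, 2, -1): (-5, 0, 5) → (-15, 0, -5); (4, 3, -5) → (12, 6, 5)
T2 rotate right-handed about the x-axis with cos θ = -12/13, sin θ = -5/13: (-15, 0, -5) → (-15, -25/13, 60/13); (12, 6, 5) → (12, -47/13, -90/13)
T3 scale by (-3, 3, 3/2): (-15, -25/13, 60/13) → (45, -75/13, 90/13); (12, -47/13, -90/13) → (-36, -141/13, -135/13)
T4 rotate right-handed about the x-axis with cos θ = 3/5, sin θ = -4/5: (45, -75/13, 90/13) → (45, 27/13, 114/13); (-36, -141/13, -135/13) → (-36, -963/65, 159/65)
T5 shear: y ← y + 1·z: (45, 27/13, 114/13) → (45, 141/13, 114/13); (-36, -963/65, 159/65) → (-36, -804/65, 159/65)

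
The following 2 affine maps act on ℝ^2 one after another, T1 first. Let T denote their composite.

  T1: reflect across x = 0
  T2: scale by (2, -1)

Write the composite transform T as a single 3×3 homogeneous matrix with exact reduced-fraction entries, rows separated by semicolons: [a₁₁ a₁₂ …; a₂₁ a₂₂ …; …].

T = [-2 0 0; 0 -1 0; 0 0 1]

T1 = [-1 0 0; 0 1 0; 0 0 1]
T2·T1 = [-2 0 0; 0 -1 0; 0 0 1]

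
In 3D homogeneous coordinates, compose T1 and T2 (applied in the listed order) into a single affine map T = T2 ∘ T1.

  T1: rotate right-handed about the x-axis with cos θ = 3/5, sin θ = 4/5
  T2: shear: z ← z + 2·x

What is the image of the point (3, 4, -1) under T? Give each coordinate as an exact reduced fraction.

T1 rotate right-handed about the x-axis with cos θ = 3/5, sin θ = 4/5: (3, 4, -1) → (3, 16/5, 13/5)
T2 shear: z ← z + 2·x: (3, 16/5, 13/5) → (3, 16/5, 43/5)

T(p) = (3, 16/5, 43/5)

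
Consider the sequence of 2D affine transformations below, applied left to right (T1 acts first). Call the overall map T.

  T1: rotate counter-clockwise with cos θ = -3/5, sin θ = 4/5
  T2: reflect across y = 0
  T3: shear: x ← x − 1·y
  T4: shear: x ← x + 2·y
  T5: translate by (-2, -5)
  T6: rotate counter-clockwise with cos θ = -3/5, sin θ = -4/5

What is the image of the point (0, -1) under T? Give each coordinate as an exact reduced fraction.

T(p) = (-17/5, 24/5)

T1 rotate counter-clockwise with cos θ = -3/5, sin θ = 4/5: (0, -1) → (4/5, 3/5)
T2 reflect across y = 0: (4/5, 3/5) → (4/5, -3/5)
T3 shear: x ← x − 1·y: (4/5, -3/5) → (7/5, -3/5)
T4 shear: x ← x + 2·y: (7/5, -3/5) → (1/5, -3/5)
T5 translate by (-2, -5): (1/5, -3/5) → (-9/5, -28/5)
T6 rotate counter-clockwise with cos θ = -3/5, sin θ = -4/5: (-9/5, -28/5) → (-17/5, 24/5)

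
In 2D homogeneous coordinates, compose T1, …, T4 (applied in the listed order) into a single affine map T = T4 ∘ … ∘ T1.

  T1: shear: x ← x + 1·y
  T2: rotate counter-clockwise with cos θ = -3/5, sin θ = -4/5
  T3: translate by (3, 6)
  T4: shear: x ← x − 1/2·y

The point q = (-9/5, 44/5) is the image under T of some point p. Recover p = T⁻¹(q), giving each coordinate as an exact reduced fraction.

T1 = [1 1 0; 0 1 0; 0 0 1]
T2·T1 = [-3/5 1/5 0; -4/5 -7/5 0; 0 0 1]
T3·…·T1 = [-3/5 1/5 3; -4/5 -7/5 6; 0 0 1]
T4·…·T1 = [-1/5 9/10 0; -4/5 -7/5 6; 0 0 1]
det M = 1; M⁻¹ = [-7/5 -9/10 27/5; 4/5 -1/5 6/5; 0 0 1]
M⁻¹ · (-9/5, 44/5)ᵀ = (0, -2)ᵀ

p = (0, -2)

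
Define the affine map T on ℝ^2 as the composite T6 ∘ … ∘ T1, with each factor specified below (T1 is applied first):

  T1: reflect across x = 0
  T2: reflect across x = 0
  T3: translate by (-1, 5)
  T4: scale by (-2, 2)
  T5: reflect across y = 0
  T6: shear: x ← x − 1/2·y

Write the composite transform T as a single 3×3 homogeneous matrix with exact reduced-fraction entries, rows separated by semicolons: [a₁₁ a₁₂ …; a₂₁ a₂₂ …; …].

T = [-2 1 7; 0 -2 -10; 0 0 1]

T1 = [-1 0 0; 0 1 0; 0 0 1]
T2·T1 = [1 0 0; 0 1 0; 0 0 1]
T3·…·T1 = [1 0 -1; 0 1 5; 0 0 1]
T4·…·T1 = [-2 0 2; 0 2 10; 0 0 1]
T5·…·T1 = [-2 0 2; 0 -2 -10; 0 0 1]
T6·…·T1 = [-2 1 7; 0 -2 -10; 0 0 1]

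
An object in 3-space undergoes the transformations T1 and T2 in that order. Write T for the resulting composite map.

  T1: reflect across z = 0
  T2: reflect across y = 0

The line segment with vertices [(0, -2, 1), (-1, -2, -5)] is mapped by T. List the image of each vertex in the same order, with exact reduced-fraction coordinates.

T1 reflect across z = 0: (0, -2, 1) → (0, -2, -1); (-1, -2, -5) → (-1, -2, 5)
T2 reflect across y = 0: (0, -2, -1) → (0, 2, -1); (-1, -2, 5) → (-1, 2, 5)

image vertices: (0, 2, -1), (-1, 2, 5)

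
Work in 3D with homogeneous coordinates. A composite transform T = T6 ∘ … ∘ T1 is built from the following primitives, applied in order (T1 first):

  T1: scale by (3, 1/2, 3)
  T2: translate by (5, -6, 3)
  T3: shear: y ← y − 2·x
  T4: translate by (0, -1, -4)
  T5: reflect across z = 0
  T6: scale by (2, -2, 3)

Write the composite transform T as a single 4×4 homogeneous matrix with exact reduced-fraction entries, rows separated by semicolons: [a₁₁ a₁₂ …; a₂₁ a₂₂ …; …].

T = [6 0 0 10; 12 -1 0 34; 0 0 -9 3; 0 0 0 1]

T1 = [3 0 0 0; 0 1/2 0 0; 0 0 3 0; 0 0 0 1]
T2·T1 = [3 0 0 5; 0 1/2 0 -6; 0 0 3 3; 0 0 0 1]
T3·…·T1 = [3 0 0 5; -6 1/2 0 -16; 0 0 3 3; 0 0 0 1]
T4·…·T1 = [3 0 0 5; -6 1/2 0 -17; 0 0 3 -1; 0 0 0 1]
T5·…·T1 = [3 0 0 5; -6 1/2 0 -17; 0 0 -3 1; 0 0 0 1]
T6·…·T1 = [6 0 0 10; 12 -1 0 34; 0 0 -9 3; 0 0 0 1]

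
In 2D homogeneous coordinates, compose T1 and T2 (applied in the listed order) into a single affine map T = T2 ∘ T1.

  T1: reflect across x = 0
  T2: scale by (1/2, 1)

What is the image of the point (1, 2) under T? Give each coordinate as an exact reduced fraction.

T(p) = (-1/2, 2)

T1 reflect across x = 0: (1, 2) → (-1, 2)
T2 scale by (1/2, 1): (-1, 2) → (-1/2, 2)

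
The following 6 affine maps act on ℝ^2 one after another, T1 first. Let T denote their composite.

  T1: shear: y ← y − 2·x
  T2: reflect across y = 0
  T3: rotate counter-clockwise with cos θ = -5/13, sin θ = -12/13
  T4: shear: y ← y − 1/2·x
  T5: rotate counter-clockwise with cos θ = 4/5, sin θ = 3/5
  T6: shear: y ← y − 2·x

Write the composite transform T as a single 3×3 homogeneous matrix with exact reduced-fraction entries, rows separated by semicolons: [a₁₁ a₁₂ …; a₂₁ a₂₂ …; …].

T = [341/130 -81/65 0; -82/13 34/13 0; 0 0 1]

T1 = [1 0 0; -2 1 0; 0 0 1]
T2·T1 = [1 0 0; 2 -1 0; 0 0 1]
T3·…·T1 = [19/13 -12/13 0; -22/13 5/13 0; 0 0 1]
T4·…·T1 = [19/13 -12/13 0; -63/26 11/13 0; 0 0 1]
T5·…·T1 = [341/130 -81/65 0; -69/65 8/65 0; 0 0 1]
T6·…·T1 = [341/130 -81/65 0; -82/13 34/13 0; 0 0 1]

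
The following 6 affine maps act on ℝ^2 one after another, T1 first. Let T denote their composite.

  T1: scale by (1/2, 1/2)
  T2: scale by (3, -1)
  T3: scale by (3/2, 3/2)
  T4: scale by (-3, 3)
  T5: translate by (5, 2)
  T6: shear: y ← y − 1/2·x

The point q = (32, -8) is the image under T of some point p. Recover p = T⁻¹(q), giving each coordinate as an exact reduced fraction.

T1 = [1/2 0 0; 0 1/2 0; 0 0 1]
T2·T1 = [3/2 0 0; 0 -1/2 0; 0 0 1]
T3·…·T1 = [9/4 0 0; 0 -3/4 0; 0 0 1]
T4·…·T1 = [-27/4 0 0; 0 -9/4 0; 0 0 1]
T5·…·T1 = [-27/4 0 5; 0 -9/4 2; 0 0 1]
T6·…·T1 = [-27/4 0 5; 27/8 -9/4 -1/2; 0 0 1]
det M = 243/16; M⁻¹ = [-4/27 0 20/27; -2/9 -4/9 8/9; 0 0 1]
M⁻¹ · (32, -8)ᵀ = (-4, -8/3)ᵀ

p = (-4, -8/3)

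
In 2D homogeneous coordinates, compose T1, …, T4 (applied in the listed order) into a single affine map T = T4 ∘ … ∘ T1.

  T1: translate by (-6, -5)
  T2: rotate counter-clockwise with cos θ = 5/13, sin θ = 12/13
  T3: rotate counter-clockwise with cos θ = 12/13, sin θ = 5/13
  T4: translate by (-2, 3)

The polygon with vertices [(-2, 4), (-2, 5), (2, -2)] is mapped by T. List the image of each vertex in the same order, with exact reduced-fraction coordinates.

image vertices: (-1, -5), (-2, -5), (5, -1)

T1 translate by (-6, -5): (-2, 4) → (-8, -1); (-2, 5) → (-8, 0); (2, -2) → (-4, -7)
T2 rotate counter-clockwise with cos θ = 5/13, sin θ = 12/13: (-8, -1) → (-28/13, -101/13); (-8, 0) → (-40/13, -96/13); (-4, -7) → (64/13, -83/13)
T3 rotate counter-clockwise with cos θ = 12/13, sin θ = 5/13: (-28/13, -101/13) → (1, -8); (-40/13, -96/13) → (0, -8); (64/13, -83/13) → (7, -4)
T4 translate by (-2, 3): (1, -8) → (-1, -5); (0, -8) → (-2, -5); (7, -4) → (5, -1)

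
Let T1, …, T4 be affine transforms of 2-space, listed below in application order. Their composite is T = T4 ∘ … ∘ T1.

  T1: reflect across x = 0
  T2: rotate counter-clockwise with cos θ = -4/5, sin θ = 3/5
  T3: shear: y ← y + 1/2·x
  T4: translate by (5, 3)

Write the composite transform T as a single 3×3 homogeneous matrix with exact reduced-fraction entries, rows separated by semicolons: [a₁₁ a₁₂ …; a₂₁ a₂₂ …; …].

T1 = [-1 0 0; 0 1 0; 0 0 1]
T2·T1 = [4/5 -3/5 0; -3/5 -4/5 0; 0 0 1]
T3·…·T1 = [4/5 -3/5 0; -1/5 -11/10 0; 0 0 1]
T4·…·T1 = [4/5 -3/5 5; -1/5 -11/10 3; 0 0 1]

T = [4/5 -3/5 5; -1/5 -11/10 3; 0 0 1]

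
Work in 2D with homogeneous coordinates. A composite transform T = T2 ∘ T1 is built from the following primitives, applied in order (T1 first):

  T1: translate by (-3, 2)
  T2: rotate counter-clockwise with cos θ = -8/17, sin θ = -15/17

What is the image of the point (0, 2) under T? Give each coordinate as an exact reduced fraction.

T1 translate by (-3, 2): (0, 2) → (-3, 4)
T2 rotate counter-clockwise with cos θ = -8/17, sin θ = -15/17: (-3, 4) → (84/17, 13/17)

T(p) = (84/17, 13/17)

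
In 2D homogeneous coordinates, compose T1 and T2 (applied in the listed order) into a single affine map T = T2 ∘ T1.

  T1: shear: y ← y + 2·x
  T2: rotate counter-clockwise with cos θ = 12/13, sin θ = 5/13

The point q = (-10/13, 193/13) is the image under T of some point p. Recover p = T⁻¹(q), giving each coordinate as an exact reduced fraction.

p = (5, 4)

T1 = [1 0 0; 2 1 0; 0 0 1]
T2·T1 = [2/13 -5/13 0; 29/13 12/13 0; 0 0 1]
det M = 1; M⁻¹ = [12/13 5/13 0; -29/13 2/13 0; 0 0 1]
M⁻¹ · (-10/13, 193/13)ᵀ = (5, 4)ᵀ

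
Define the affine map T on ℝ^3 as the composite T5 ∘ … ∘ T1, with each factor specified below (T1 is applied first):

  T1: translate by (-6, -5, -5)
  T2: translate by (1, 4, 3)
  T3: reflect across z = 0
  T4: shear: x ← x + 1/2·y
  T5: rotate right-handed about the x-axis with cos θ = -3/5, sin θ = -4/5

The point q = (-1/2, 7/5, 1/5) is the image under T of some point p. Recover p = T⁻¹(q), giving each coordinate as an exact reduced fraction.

p = (5, 0, 1)

T1 = [1 0 0 -6; 0 1 0 -5; 0 0 1 -5; 0 0 0 1]
T2·T1 = [1 0 0 -5; 0 1 0 -1; 0 0 1 -2; 0 0 0 1]
T3·…·T1 = [1 0 0 -5; 0 1 0 -1; 0 0 -1 2; 0 0 0 1]
T4·…·T1 = [1 1/2 0 -11/2; 0 1 0 -1; 0 0 -1 2; 0 0 0 1]
T5·…·T1 = [1 1/2 0 -11/2; 0 -3/5 -4/5 11/5; 0 -4/5 3/5 -2/5; 0 0 0 1]
det M = -1; M⁻¹ = [1 3/10 2/5 5; 0 -3/5 -4/5 1; 0 -4/5 3/5 2; 0 0 0 1]
M⁻¹ · (-1/2, 7/5, 1/5)ᵀ = (5, 0, 1)ᵀ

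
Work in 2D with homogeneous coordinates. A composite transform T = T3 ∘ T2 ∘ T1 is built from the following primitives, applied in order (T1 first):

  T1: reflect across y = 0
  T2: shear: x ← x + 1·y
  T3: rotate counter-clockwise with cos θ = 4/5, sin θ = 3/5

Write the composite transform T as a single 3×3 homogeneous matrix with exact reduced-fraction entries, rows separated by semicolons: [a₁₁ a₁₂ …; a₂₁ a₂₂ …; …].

T1 = [1 0 0; 0 -1 0; 0 0 1]
T2·T1 = [1 -1 0; 0 -1 0; 0 0 1]
T3·…·T1 = [4/5 -1/5 0; 3/5 -7/5 0; 0 0 1]

T = [4/5 -1/5 0; 3/5 -7/5 0; 0 0 1]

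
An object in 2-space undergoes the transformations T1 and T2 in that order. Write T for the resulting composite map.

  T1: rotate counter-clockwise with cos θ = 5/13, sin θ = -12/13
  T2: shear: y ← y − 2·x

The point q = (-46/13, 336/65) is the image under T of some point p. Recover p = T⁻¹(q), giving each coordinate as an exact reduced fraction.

T1 = [5/13 12/13 0; -12/13 5/13 0; 0 0 1]
T2·T1 = [5/13 12/13 0; -22/13 -19/13 0; 0 0 1]
det M = 1; M⁻¹ = [-19/13 -12/13 0; 22/13 5/13 0; 0 0 1]
M⁻¹ · (-46/13, 336/65)ᵀ = (2/5, -4)ᵀ

p = (2/5, -4)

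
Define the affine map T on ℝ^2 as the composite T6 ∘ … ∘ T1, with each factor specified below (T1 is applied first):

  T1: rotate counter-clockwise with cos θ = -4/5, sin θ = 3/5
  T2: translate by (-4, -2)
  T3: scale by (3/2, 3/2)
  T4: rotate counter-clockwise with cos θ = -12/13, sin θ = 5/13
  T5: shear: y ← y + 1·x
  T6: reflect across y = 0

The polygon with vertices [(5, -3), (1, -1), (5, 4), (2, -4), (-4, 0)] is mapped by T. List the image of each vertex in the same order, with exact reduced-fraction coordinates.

T1 rotate counter-clockwise with cos θ = -4/5, sin θ = 3/5: (5, -3) → (-11/5, 27/5); (1, -1) → (-1/5, 7/5); (5, 4) → (-32/5, -1/5); (2, -4) → (4/5, 22/5); (-4, 0) → (16/5, -12/5)
T2 translate by (-4, -2): (-11/5, 27/5) → (-31/5, 17/5); (-1/5, 7/5) → (-21/5, -3/5); (-32/5, -1/5) → (-52/5, -11/5); (4/5, 22/5) → (-16/5, 12/5); (16/5, -12/5) → (-4/5, -22/5)
T3 scale by (3/2, 3/2): (-31/5, 17/5) → (-93/10, 51/10); (-21/5, -3/5) → (-63/10, -9/10); (-52/5, -11/5) → (-78/5, -33/10); (-16/5, 12/5) → (-24/5, 18/5); (-4/5, -22/5) → (-6/5, -33/5)
T4 rotate counter-clockwise with cos θ = -12/13, sin θ = 5/13: (-93/10, 51/10) → (861/130, -1077/130); (-63/10, -9/10) → (801/130, -207/130); (-78/5, -33/10) → (2037/130, -192/65); (-24/5, 18/5) → (198/65, -336/65); (-6/5, -33/5) → (237/65, 366/65)
T5 shear: y ← y + 1·x: (861/130, -1077/130) → (861/130, -108/65); (801/130, -207/130) → (801/130, 297/65); (2037/130, -192/65) → (2037/130, 1653/130); (198/65, -336/65) → (198/65, -138/65); (237/65, 366/65) → (237/65, 603/65)
T6 reflect across y = 0: (861/130, -108/65) → (861/130, 108/65); (801/130, 297/65) → (801/130, -297/65); (2037/130, 1653/130) → (2037/130, -1653/130); (198/65, -138/65) → (198/65, 138/65); (237/65, 603/65) → (237/65, -603/65)

image vertices: (861/130, 108/65), (801/130, -297/65), (2037/130, -1653/130), (198/65, 138/65), (237/65, -603/65)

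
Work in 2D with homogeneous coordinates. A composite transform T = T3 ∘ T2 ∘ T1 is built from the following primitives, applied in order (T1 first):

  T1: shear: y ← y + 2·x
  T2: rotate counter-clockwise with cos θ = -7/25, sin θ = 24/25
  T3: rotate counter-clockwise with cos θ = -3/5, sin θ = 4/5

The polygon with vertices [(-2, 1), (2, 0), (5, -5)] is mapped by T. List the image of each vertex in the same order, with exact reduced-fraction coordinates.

T1 shear: y ← y + 2·x: (-2, 1) → (-2, -3); (2, 0) → (2, 4); (5, -5) → (5, 5)
T2 rotate counter-clockwise with cos θ = -7/25, sin θ = 24/25: (-2, -3) → (86/25, -27/25); (2, 4) → (-22/5, 4/5); (5, 5) → (-31/5, 17/5)
T3 rotate counter-clockwise with cos θ = -3/5, sin θ = 4/5: (86/25, -27/25) → (-6/5, 17/5); (-22/5, 4/5) → (2, -4); (-31/5, 17/5) → (1, -7)

image vertices: (-6/5, 17/5), (2, -4), (1, -7)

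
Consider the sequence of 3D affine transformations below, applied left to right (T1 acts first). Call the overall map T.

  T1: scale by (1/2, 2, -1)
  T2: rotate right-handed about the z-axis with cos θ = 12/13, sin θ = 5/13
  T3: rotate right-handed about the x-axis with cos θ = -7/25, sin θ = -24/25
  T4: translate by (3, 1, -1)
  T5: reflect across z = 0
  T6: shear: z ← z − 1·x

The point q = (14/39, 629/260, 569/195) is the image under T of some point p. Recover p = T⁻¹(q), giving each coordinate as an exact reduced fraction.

p = (-7/2, 4/3, -2)

T1 = [1/2 0 0 0; 0 2 0 0; 0 0 -1 0; 0 0 0 1]
T2·T1 = [6/13 -10/13 0 0; 5/26 24/13 0 0; 0 0 -1 0; 0 0 0 1]
T3·…·T1 = [6/13 -10/13 0 0; -7/130 -168/325 -24/25 0; -12/65 -576/325 7/25 0; 0 0 0 1]
T4·…·T1 = [6/13 -10/13 0 3; -7/130 -168/325 -24/25 1; -12/65 -576/325 7/25 -1; 0 0 0 1]
T5·…·T1 = [6/13 -10/13 0 3; -7/130 -168/325 -24/25 1; 12/65 576/325 -7/25 1; 0 0 0 1]
T6·…·T1 = [6/13 -10/13 0 3; -7/130 -168/325 -24/25 1; -18/65 826/325 -7/25 -2; 0 0 0 1]
det M = 1; M⁻¹ = [168/65 -14/65 48/65 -394/65; 163/650 -42/325 144/325 171/650; -7/25 -24/25 -7/25 31/25; 0 0 0 1]
M⁻¹ · (14/39, 629/260, 569/195)ᵀ = (-7/2, 4/3, -2)ᵀ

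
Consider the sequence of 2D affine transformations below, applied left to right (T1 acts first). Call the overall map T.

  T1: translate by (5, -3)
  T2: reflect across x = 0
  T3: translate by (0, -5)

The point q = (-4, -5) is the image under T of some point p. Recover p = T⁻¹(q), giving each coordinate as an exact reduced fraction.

T1 = [1 0 5; 0 1 -3; 0 0 1]
T2·T1 = [-1 0 -5; 0 1 -3; 0 0 1]
T3·…·T1 = [-1 0 -5; 0 1 -8; 0 0 1]
det M = -1; M⁻¹ = [-1 0 -5; 0 1 8; 0 0 1]
M⁻¹ · (-4, -5)ᵀ = (-1, 3)ᵀ

p = (-1, 3)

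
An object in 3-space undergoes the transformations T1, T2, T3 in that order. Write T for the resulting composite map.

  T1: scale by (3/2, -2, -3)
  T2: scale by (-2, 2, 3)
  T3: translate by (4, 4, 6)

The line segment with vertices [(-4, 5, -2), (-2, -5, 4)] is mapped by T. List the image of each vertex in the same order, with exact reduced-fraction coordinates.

T1 scale by (3/2, -2, -3): (-4, 5, -2) → (-6, -10, 6); (-2, -5, 4) → (-3, 10, -12)
T2 scale by (-2, 2, 3): (-6, -10, 6) → (12, -20, 18); (-3, 10, -12) → (6, 20, -36)
T3 translate by (4, 4, 6): (12, -20, 18) → (16, -16, 24); (6, 20, -36) → (10, 24, -30)

image vertices: (16, -16, 24), (10, 24, -30)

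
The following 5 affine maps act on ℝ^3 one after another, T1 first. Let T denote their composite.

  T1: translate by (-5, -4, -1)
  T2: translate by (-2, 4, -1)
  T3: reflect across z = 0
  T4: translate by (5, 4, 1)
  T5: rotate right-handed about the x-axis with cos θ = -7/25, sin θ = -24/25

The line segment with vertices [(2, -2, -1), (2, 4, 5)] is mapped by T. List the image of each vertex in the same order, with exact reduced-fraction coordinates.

T1 translate by (-5, -4, -1): (2, -2, -1) → (-3, -6, -2); (2, 4, 5) → (-3, 0, 4)
T2 translate by (-2, 4, -1): (-3, -6, -2) → (-5, -2, -3); (-3, 0, 4) → (-5, 4, 3)
T3 reflect across z = 0: (-5, -2, -3) → (-5, -2, 3); (-5, 4, 3) → (-5, 4, -3)
T4 translate by (5, 4, 1): (-5, -2, 3) → (0, 2, 4); (-5, 4, -3) → (0, 8, -2)
T5 rotate right-handed about the x-axis with cos θ = -7/25, sin θ = -24/25: (0, 2, 4) → (0, 82/25, -76/25); (0, 8, -2) → (0, -104/25, -178/25)

image vertices: (0, 82/25, -76/25), (0, -104/25, -178/25)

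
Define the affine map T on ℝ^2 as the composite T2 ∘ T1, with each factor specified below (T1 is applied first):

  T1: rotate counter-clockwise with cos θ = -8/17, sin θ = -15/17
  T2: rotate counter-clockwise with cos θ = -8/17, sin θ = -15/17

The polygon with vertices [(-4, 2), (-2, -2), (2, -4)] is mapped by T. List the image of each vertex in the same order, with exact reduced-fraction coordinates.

image vertices: (164/289, -1282/289), (802/289, -158/289), (638/289, 1124/289)

T1 rotate counter-clockwise with cos θ = -8/17, sin θ = -15/17: (-4, 2) → (62/17, 44/17); (-2, -2) → (-14/17, 46/17); (2, -4) → (-76/17, 2/17)
T2 rotate counter-clockwise with cos θ = -8/17, sin θ = -15/17: (62/17, 44/17) → (164/289, -1282/289); (-14/17, 46/17) → (802/289, -158/289); (-76/17, 2/17) → (638/289, 1124/289)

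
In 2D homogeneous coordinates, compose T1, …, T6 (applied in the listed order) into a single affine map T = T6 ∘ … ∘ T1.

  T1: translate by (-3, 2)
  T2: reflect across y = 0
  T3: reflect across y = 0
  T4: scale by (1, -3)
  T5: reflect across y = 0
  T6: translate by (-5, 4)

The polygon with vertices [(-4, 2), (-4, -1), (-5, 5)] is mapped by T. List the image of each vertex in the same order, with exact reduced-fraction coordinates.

image vertices: (-12, 16), (-12, 7), (-13, 25)

T1 translate by (-3, 2): (-4, 2) → (-7, 4); (-4, -1) → (-7, 1); (-5, 5) → (-8, 7)
T2 reflect across y = 0: (-7, 4) → (-7, -4); (-7, 1) → (-7, -1); (-8, 7) → (-8, -7)
T3 reflect across y = 0: (-7, -4) → (-7, 4); (-7, -1) → (-7, 1); (-8, -7) → (-8, 7)
T4 scale by (1, -3): (-7, 4) → (-7, -12); (-7, 1) → (-7, -3); (-8, 7) → (-8, -21)
T5 reflect across y = 0: (-7, -12) → (-7, 12); (-7, -3) → (-7, 3); (-8, -21) → (-8, 21)
T6 translate by (-5, 4): (-7, 12) → (-12, 16); (-7, 3) → (-12, 7); (-8, 21) → (-13, 25)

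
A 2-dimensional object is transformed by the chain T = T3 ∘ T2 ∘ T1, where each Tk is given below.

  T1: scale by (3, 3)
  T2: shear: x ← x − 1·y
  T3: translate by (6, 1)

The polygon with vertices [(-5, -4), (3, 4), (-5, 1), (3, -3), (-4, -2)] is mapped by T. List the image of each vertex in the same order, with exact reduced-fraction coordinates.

image vertices: (3, -11), (3, 13), (-12, 4), (24, -8), (0, -5)

T1 scale by (3, 3): (-5, -4) → (-15, -12); (3, 4) → (9, 12); (-5, 1) → (-15, 3); (3, -3) → (9, -9); (-4, -2) → (-12, -6)
T2 shear: x ← x − 1·y: (-15, -12) → (-3, -12); (9, 12) → (-3, 12); (-15, 3) → (-18, 3); (9, -9) → (18, -9); (-12, -6) → (-6, -6)
T3 translate by (6, 1): (-3, -12) → (3, -11); (-3, 12) → (3, 13); (-18, 3) → (-12, 4); (18, -9) → (24, -8); (-6, -6) → (0, -5)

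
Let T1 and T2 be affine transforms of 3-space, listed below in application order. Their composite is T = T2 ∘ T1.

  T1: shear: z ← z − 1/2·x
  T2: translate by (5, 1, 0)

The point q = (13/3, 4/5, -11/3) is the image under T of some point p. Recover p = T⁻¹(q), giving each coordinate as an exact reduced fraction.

T1 = [1 0 0 0; 0 1 0 0; -1/2 0 1 0; 0 0 0 1]
T2·T1 = [1 0 0 5; 0 1 0 1; -1/2 0 1 0; 0 0 0 1]
det M = 1; M⁻¹ = [1 0 0 -5; 0 1 0 -1; 1/2 0 1 -5/2; 0 0 0 1]
M⁻¹ · (13/3, 4/5, -11/3)ᵀ = (-2/3, -1/5, -4)ᵀ

p = (-2/3, -1/5, -4)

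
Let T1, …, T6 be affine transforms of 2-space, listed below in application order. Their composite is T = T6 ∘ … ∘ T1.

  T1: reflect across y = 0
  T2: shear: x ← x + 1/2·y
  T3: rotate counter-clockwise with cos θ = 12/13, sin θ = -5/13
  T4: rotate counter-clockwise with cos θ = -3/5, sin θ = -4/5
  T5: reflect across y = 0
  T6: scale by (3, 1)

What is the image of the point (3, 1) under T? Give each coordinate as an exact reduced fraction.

T(p) = (-519/65, 53/130)

T1 reflect across y = 0: (3, 1) → (3, -1)
T2 shear: x ← x + 1/2·y: (3, -1) → (5/2, -1)
T3 rotate counter-clockwise with cos θ = 12/13, sin θ = -5/13: (5/2, -1) → (25/13, -49/26)
T4 rotate counter-clockwise with cos θ = -3/5, sin θ = -4/5: (25/13, -49/26) → (-173/65, -53/130)
T5 reflect across y = 0: (-173/65, -53/130) → (-173/65, 53/130)
T6 scale by (3, 1): (-173/65, 53/130) → (-519/65, 53/130)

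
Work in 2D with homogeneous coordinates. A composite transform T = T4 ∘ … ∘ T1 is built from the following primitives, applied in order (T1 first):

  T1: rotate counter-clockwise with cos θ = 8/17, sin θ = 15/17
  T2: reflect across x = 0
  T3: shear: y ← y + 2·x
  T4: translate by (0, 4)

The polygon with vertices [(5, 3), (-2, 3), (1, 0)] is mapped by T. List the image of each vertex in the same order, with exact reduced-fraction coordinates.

image vertices: (5/17, 177/17), (61/17, 184/17), (-8/17, 67/17)

T1 rotate counter-clockwise with cos θ = 8/17, sin θ = 15/17: (5, 3) → (-5/17, 99/17); (-2, 3) → (-61/17, -6/17); (1, 0) → (8/17, 15/17)
T2 reflect across x = 0: (-5/17, 99/17) → (5/17, 99/17); (-61/17, -6/17) → (61/17, -6/17); (8/17, 15/17) → (-8/17, 15/17)
T3 shear: y ← y + 2·x: (5/17, 99/17) → (5/17, 109/17); (61/17, -6/17) → (61/17, 116/17); (-8/17, 15/17) → (-8/17, -1/17)
T4 translate by (0, 4): (5/17, 109/17) → (5/17, 177/17); (61/17, 116/17) → (61/17, 184/17); (-8/17, -1/17) → (-8/17, 67/17)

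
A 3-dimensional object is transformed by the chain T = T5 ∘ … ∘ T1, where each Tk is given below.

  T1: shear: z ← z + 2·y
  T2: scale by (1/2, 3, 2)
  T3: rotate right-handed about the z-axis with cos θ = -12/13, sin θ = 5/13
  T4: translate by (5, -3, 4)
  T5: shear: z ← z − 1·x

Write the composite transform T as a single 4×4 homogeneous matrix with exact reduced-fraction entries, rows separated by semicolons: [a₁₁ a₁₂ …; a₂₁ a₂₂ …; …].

T = [-6/13 -15/13 0 5; 5/26 -36/13 0 -3; 6/13 67/13 2 -1; 0 0 0 1]

T1 = [1 0 0 0; 0 1 0 0; 0 2 1 0; 0 0 0 1]
T2·T1 = [1/2 0 0 0; 0 3 0 0; 0 4 2 0; 0 0 0 1]
T3·…·T1 = [-6/13 -15/13 0 0; 5/26 -36/13 0 0; 0 4 2 0; 0 0 0 1]
T4·…·T1 = [-6/13 -15/13 0 5; 5/26 -36/13 0 -3; 0 4 2 4; 0 0 0 1]
T5·…·T1 = [-6/13 -15/13 0 5; 5/26 -36/13 0 -3; 6/13 67/13 2 -1; 0 0 0 1]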